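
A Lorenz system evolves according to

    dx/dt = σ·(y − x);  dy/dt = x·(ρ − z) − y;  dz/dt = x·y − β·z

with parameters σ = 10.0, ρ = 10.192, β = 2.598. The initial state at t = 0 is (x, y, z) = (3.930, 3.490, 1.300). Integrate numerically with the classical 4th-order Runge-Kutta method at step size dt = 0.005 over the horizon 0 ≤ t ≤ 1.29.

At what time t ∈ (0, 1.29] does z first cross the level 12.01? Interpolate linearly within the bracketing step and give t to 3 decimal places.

t=0.000: state=(3.930, 3.490, 1.300)
step 1 (dt=0.005): k1=(-4.400, 31.456, 10.338), k2=(-3.504, 31.178, 10.541), k3=(-3.533, 31.196, 10.545), k4=(-2.664, 30.936, 10.750); state += dt/6·(k1+2k2+2k3+k4)
t=0.005: state=(3.912, 3.646, 1.353)
t=0.010: state=(3.903, 3.799, 1.408)
t=0.015: state=(3.902, 3.951, 1.464)
continuing one RK4 step at a time; state shown every 10 steps (Δt=0.05):
t=0.050: state=(4.077, 4.975, 1.931)
t=0.100: state=(4.734, 6.398, 2.872)
t=0.150: state=(5.685, 7.769, 4.261)
t=0.200: state=(6.759, 8.900, 6.195)
t=0.250: state=(7.745, 9.455, 8.599)
t=0.300: state=(8.377, 9.111, 11.110)
t=0.315: state=(8.459, 8.816, 11.797)
next step: t=0.320: state=(8.474, 8.700, 12.013) — z has crossed 12.01
linear interpolation between t=0.315 (11.79681) and t=0.320 (12.01296) → t≈0.320

t = 0.320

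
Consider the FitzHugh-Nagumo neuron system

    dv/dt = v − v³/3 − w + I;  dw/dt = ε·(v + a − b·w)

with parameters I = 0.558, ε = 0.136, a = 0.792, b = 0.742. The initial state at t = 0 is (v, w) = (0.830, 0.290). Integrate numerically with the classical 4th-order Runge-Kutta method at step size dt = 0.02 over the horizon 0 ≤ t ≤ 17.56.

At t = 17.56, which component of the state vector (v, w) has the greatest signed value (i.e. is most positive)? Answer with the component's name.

largest component: w

t=0.000: state=(0.830, 0.290)
step 1 (dt=0.02): k1=(0.907, 0.191), k2=(0.908, 0.192), k3=(0.908, 0.192), k4=(0.909, 0.193); state += dt/6·(k1+2k2+2k3+k4)
t=0.020: state=(0.848, 0.294)
t=0.040: state=(0.866, 0.298)
t=0.060: state=(0.885, 0.302)
continuing one RK4 step at a time; state shown every 50 steps (Δt=1):
t=1.000: state=(1.540, 0.525)
t=2.000: state=(1.638, 0.787)
t=3.000: state=(1.534, 1.020)
t=4.000: state=(1.388, 1.214)
t=5.000: state=(1.214, 1.368)
t=6.000: state=(0.993, 1.482)
t=7.000: state=(0.666, 1.551)
t=8.000: state=(0.020, 1.554)
t=9.000: state=(-1.362, 1.425)
t=10.000: state=(-1.958, 1.161)
t=11.000: state=(-1.915, 0.900)
t=12.000: state=(-1.827, 0.674)
t=13.000: state=(-1.738, 0.481)
t=14.000: state=(-1.650, 0.318)
t=15.000: state=(-1.564, 0.183)
t=16.000: state=(-1.478, 0.071)
t=17.000: state=(-1.393, -0.019)
t=17.560: state=(-1.345, -0.061)
compare at T: v=-1.345, w=-0.061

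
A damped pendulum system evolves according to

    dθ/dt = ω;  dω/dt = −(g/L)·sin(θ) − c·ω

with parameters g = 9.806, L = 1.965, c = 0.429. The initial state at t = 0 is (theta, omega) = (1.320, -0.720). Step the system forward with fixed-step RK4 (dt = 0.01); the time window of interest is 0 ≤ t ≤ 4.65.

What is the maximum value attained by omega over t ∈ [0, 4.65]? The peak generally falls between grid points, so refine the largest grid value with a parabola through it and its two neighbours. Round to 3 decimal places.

max omega = 1.783

t=0.000: state=(1.320, -0.720)
step 1 (dt=0.01): k1=(-0.720, -4.525), k2=(-0.743, -4.511), k3=(-0.743, -4.511), k4=(-0.765, -4.497); state += dt/6·(k1+2k2+2k3+k4)
t=0.010: state=(1.313, -0.765)
t=0.020: state=(1.305, -0.810)
t=0.030: state=(1.296, -0.854)
continuing one RK4 step at a time; state shown every 20 steps (Δt=0.2):
t=0.200: state=(1.090, -1.556)
t=0.400: state=(0.712, -2.178)
t=0.600: state=(0.243, -2.435)
t=0.800: state=(-0.231, -2.234)
t=1.000: state=(-0.624, -1.645)
t=1.200: state=(-0.876, -0.849)
t=1.400: state=(-0.961, -0.011)
t=1.600: state=(-0.885, 0.759)
t=1.800: state=(-0.668, 1.372)
t=2.000: state=(-0.353, 1.727)
t=2.200: state=(0.000, 1.750)
t=2.400: state=(0.325, 1.445)
t=2.600: state=(0.563, 0.907)
t=2.800: state=(0.681, 0.267)
t=3.000: state=(0.671, -0.361)
t=3.200: state=(0.544, -0.883)
t=3.400: state=(0.330, -1.218)
t=3.600: state=(0.073, -1.308)
t=3.800: state=(-0.176, -1.147)
t=4.000: state=(-0.372, -0.787)
t=4.200: state=(-0.484, -0.318)
t=4.400: state=(-0.499, 0.166)
t=4.600: state=(-0.422, 0.583)
t=4.650: state=(-0.391, 0.668)
largest grid value and its neighbours: omega(2.100)=1.78251, omega(2.110)=1.78321, omega(2.120)=1.78302
parabola through these three points peaks at t≈2.113 with omega≈1.78324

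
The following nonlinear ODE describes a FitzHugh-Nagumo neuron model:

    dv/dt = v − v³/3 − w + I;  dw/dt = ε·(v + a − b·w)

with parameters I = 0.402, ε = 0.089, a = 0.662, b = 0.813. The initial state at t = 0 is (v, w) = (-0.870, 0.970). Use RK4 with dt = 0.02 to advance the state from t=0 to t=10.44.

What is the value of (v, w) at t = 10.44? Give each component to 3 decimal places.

(v, w) = (-1.380, -0.160)

t=0.000: state=(-0.870, 0.970)
step 1 (dt=0.02): k1=(-1.218, -0.089), k2=(-1.220, -0.090), k3=(-1.220, -0.090), k4=(-1.222, -0.091); state += dt/6·(k1+2k2+2k3+k4)
t=0.020: state=(-0.894, 0.968)
t=0.040: state=(-0.919, 0.966)
t=0.060: state=(-0.943, 0.964)
continuing one RK4 step at a time; state shown every 25 steps (Δt=0.5):
t=0.500: state=(-1.443, 0.913)
t=1.000: state=(-1.767, 0.839)
t=1.500: state=(-1.862, 0.758)
t=2.000: state=(-1.867, 0.678)
t=2.500: state=(-1.846, 0.602)
t=3.000: state=(-1.818, 0.529)
t=3.500: state=(-1.789, 0.461)
t=4.000: state=(-1.758, 0.396)
t=4.500: state=(-1.728, 0.334)
t=5.000: state=(-1.698, 0.277)
t=5.500: state=(-1.668, 0.222)
t=6.000: state=(-1.639, 0.171)
t=6.500: state=(-1.609, 0.123)
t=7.000: state=(-1.580, 0.078)
t=7.500: state=(-1.550, 0.035)
t=8.000: state=(-1.521, -0.004)
t=8.500: state=(-1.492, -0.041)
t=9.000: state=(-1.463, -0.075)
t=9.500: state=(-1.434, -0.107)
t=10.000: state=(-1.405, -0.136)
t=10.440: state=(-1.380, -0.160)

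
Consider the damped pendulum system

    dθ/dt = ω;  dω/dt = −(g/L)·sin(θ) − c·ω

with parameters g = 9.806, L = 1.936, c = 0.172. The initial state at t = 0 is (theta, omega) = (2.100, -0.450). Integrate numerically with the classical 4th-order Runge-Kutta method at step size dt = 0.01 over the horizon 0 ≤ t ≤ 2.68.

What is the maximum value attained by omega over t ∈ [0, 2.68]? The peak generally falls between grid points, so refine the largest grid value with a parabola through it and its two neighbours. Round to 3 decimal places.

t=0.000: state=(2.100, -0.450)
step 1 (dt=0.01): k1=(-0.450, -4.295), k2=(-0.471, -4.297), k3=(-0.471, -4.297), k4=(-0.493, -4.299); state += dt/6·(k1+2k2+2k3+k4)
t=0.010: state=(2.095, -0.493)
t=0.020: state=(2.090, -0.536)
t=0.030: state=(2.085, -0.579)
continuing one RK4 step at a time; state shown every 10 steps (Δt=0.1):
t=0.100: state=(2.033, -0.883)
t=0.200: state=(1.923, -1.328)
t=0.300: state=(1.767, -1.788)
t=0.400: state=(1.565, -2.256)
t=0.500: state=(1.316, -2.715)
t=0.600: state=(1.024, -3.130)
t=0.700: state=(0.693, -3.455)
t=0.800: state=(0.337, -3.643)
t=0.900: state=(-0.029, -3.657)
t=1.000: state=(-0.388, -3.490)
t=1.100: state=(-0.722, -3.166)
t=1.200: state=(-1.018, -2.728)
t=1.300: state=(-1.266, -2.225)
t=1.400: state=(-1.462, -1.696)
t=1.500: state=(-1.605, -1.166)
t=1.600: state=(-1.695, -0.646)
t=1.700: state=(-1.735, -0.138)
t=1.800: state=(-1.723, 0.360)
t=1.900: state=(-1.663, 0.852)
t=2.000: state=(-1.553, 1.339)
t=2.100: state=(-1.395, 1.815)
t=2.200: state=(-1.191, 2.267)
t=2.300: state=(-0.944, 2.668)
t=2.400: state=(-0.660, 2.983)
t=2.500: state=(-0.351, 3.175)
t=2.600: state=(-0.030, 3.215)
t=2.680: state=(0.224, 3.132)
largest grid value and its neighbours: omega(2.570)=3.22005, omega(2.580)=3.22011, omega(2.590)=3.21855
parabola through these three points peaks at t≈2.575 with omega≈3.22028

max omega = 3.220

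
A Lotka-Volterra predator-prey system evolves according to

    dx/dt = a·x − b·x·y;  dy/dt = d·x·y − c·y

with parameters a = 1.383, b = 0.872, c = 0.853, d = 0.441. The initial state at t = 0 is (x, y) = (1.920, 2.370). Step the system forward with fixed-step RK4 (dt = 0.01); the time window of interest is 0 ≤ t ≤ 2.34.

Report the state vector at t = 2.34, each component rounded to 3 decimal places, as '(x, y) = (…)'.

t=0.000: state=(1.920, 2.370)
step 1 (dt=0.01): k1=(-1.313, -0.015), k2=(-1.308, -0.022), k3=(-1.308, -0.022), k4=(-1.303, -0.029); state += dt/6·(k1+2k2+2k3+k4)
t=0.010: state=(1.907, 2.370)
t=0.020: state=(1.894, 2.369)
t=0.030: state=(1.881, 2.369)
continuing one RK4 step at a time; state shown every 10 steps (Δt=0.1):
t=0.100: state=(1.794, 2.362)
t=0.200: state=(1.678, 2.341)
t=0.300: state=(1.573, 2.309)
t=0.400: state=(1.479, 2.268)
t=0.500: state=(1.397, 2.219)
t=0.600: state=(1.325, 2.163)
t=0.700: state=(1.263, 2.103)
t=0.800: state=(1.211, 2.039)
t=0.900: state=(1.167, 1.973)
t=1.000: state=(1.132, 1.906)
t=1.100: state=(1.104, 1.839)
t=1.200: state=(1.083, 1.772)
t=1.300: state=(1.069, 1.706)
t=1.400: state=(1.060, 1.642)
t=1.500: state=(1.058, 1.579)
t=1.600: state=(1.062, 1.520)
t=1.700: state=(1.070, 1.463)
t=1.800: state=(1.085, 1.408)
t=1.900: state=(1.104, 1.357)
t=2.000: state=(1.129, 1.309)
t=2.100: state=(1.159, 1.264)
t=2.200: state=(1.194, 1.223)
t=2.300: state=(1.234, 1.184)
t=2.340: state=(1.252, 1.170)

(x, y) = (1.252, 1.170)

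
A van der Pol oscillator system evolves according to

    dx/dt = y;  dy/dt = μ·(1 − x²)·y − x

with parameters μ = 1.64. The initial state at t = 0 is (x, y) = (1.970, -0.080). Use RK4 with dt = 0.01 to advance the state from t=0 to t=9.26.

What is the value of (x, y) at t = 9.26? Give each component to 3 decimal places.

t=0.000: state=(1.970, -0.080)
step 1 (dt=0.01): k1=(-0.080, -1.592), k2=(-0.088, -1.554), k3=(-0.088, -1.555), k4=(-0.096, -1.518); state += dt/6·(k1+2k2+2k3+k4)
t=0.010: state=(1.969, -0.096)
t=0.020: state=(1.968, -0.110)
t=0.030: state=(1.967, -0.125)
continuing one RK4 step at a time; state shown every 50 steps (Δt=0.5):
t=0.500: state=(1.823, -0.408)
t=1.000: state=(1.589, -0.529)
t=1.500: state=(1.284, -0.714)
t=2.000: state=(0.835, -1.151)
t=2.500: state=(-0.008, -2.448)
t=3.000: state=(-1.535, -2.599)
t=3.500: state=(-2.016, 0.058)
t=4.000: state=(-1.875, 0.395)
t=4.500: state=(-1.651, 0.502)
t=5.000: state=(-1.365, 0.658)
t=5.500: state=(-0.963, 1.004)
t=6.000: state=(-0.256, 2.009)
t=6.500: state=(1.182, 3.256)
t=7.000: state=(2.008, 0.222)
t=7.500: state=(1.920, -0.361)
t=8.000: state=(1.709, -0.475)
t=8.500: state=(1.441, -0.611)
t=9.000: state=(1.075, -0.890)
t=9.260: state=(0.809, -1.183)

(x, y) = (0.809, -1.183)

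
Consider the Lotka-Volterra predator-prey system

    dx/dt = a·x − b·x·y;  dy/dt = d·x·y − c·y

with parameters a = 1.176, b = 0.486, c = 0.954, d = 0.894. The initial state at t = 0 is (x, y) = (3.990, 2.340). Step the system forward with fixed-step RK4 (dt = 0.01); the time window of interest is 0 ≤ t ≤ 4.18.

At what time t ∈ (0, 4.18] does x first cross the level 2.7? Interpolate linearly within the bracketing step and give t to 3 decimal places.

t = 0.449

t=0.000: state=(3.990, 2.340)
step 1 (dt=0.01): k1=(0.155, 6.115), k2=(0.095, 6.196), k3=(0.095, 6.197), k4=(0.035, 6.279); state += dt/6·(k1+2k2+2k3+k4)
t=0.010: state=(3.991, 2.402)
t=0.020: state=(3.991, 2.466)
t=0.030: state=(3.989, 2.531)
continuing one RK4 step at a time; state shown every 20 steps (Δt=0.2):
t=0.200: state=(3.748, 3.895)
t=0.400: state=(2.949, 5.898)
t=0.440: state=(2.746, 6.286)
next step: t=0.450: state=(2.694, 6.380) — x has crossed 2.7
linear interpolation between t=0.440 (2.74600) and t=0.450 (2.69427) → t≈0.449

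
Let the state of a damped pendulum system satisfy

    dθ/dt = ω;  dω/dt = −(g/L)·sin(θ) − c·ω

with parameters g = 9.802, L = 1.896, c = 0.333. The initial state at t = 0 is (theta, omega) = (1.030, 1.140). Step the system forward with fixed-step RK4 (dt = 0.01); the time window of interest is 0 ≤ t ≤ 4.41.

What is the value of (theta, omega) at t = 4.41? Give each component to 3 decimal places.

(theta, omega) = (-0.505, -0.486)

t=0.000: state=(1.030, 1.140)
step 1 (dt=0.01): k1=(1.140, -4.812), k2=(1.116, -4.819), k3=(1.116, -4.818), k4=(1.092, -4.825); state += dt/6·(k1+2k2+2k3+k4)
t=0.010: state=(1.041, 1.092)
t=0.020: state=(1.052, 1.044)
t=0.030: state=(1.062, 0.995)
continuing one RK4 step at a time; state shown every 20 steps (Δt=0.2):
t=0.200: state=(1.161, 0.170)
t=0.400: state=(1.101, -0.752)
t=0.600: state=(0.869, -1.542)
t=0.800: state=(0.501, -2.077)
t=1.000: state=(0.064, -2.220)
t=1.200: state=(-0.357, -1.925)
t=1.400: state=(-0.683, -1.296)
t=1.600: state=(-0.865, -0.504)
t=1.800: state=(-0.884, 0.305)
t=2.000: state=(-0.749, 1.021)
t=2.200: state=(-0.489, 1.539)
t=2.400: state=(-0.153, 1.756)
t=2.600: state=(0.190, 1.621)
t=2.800: state=(0.474, 1.183)
t=3.000: state=(0.651, 0.564)
t=3.200: state=(0.697, -0.106)
t=3.400: state=(0.613, -0.715)
t=3.600: state=(0.421, -1.168)
t=3.800: state=(0.161, -1.382)
t=4.000: state=(-0.113, -1.314)
t=4.200: state=(-0.347, -0.996)
t=4.400: state=(-0.500, -0.512)
t=4.410: state=(-0.505, -0.486)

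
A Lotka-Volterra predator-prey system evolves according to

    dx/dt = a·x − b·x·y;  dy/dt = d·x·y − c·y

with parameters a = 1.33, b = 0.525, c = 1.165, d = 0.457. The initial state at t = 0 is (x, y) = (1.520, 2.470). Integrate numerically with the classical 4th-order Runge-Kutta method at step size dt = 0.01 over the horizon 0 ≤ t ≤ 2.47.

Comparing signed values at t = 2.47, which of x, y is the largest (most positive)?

t=0.000: state=(1.520, 2.470)
step 1 (dt=0.01): k1=(0.051, -1.162), k2=(0.055, -1.159), k3=(0.055, -1.159), k4=(0.060, -1.156); state += dt/6·(k1+2k2+2k3+k4)
t=0.010: state=(1.521, 2.458)
t=0.020: state=(1.521, 2.447)
t=0.030: state=(1.522, 2.435)
continuing one RK4 step at a time; state shown every 10 steps (Δt=0.1):
t=0.100: state=(1.530, 2.357)
t=0.200: state=(1.548, 2.251)
t=0.300: state=(1.576, 2.151)
t=0.400: state=(1.611, 2.059)
t=0.500: state=(1.656, 1.975)
t=0.600: state=(1.709, 1.898)
t=0.700: state=(1.770, 1.829)
t=0.800: state=(1.839, 1.768)
t=0.900: state=(1.918, 1.714)
t=1.000: state=(2.004, 1.669)
t=1.100: state=(2.100, 1.631)
t=1.200: state=(2.203, 1.602)
t=1.300: state=(2.315, 1.581)
t=1.400: state=(2.435, 1.568)
t=1.500: state=(2.562, 1.564)
t=1.600: state=(2.695, 1.570)
t=1.700: state=(2.834, 1.585)
t=1.800: state=(2.976, 1.611)
t=1.900: state=(3.121, 1.649)
t=2.000: state=(3.266, 1.698)
t=2.100: state=(3.407, 1.760)
t=2.200: state=(3.541, 1.836)
t=2.300: state=(3.664, 1.927)
t=2.400: state=(3.773, 2.033)
t=2.470: state=(3.837, 2.116)
compare at T: x=3.837, y=2.116

largest component: x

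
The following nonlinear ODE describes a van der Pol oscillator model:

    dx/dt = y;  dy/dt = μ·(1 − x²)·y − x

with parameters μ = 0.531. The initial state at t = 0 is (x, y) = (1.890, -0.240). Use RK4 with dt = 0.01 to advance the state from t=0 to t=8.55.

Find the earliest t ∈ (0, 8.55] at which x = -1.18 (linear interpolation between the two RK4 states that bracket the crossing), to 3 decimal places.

t=0.000: state=(1.890, -0.240)
step 1 (dt=0.01): k1=(-0.240, -1.562), k2=(-0.248, -1.551), k3=(-0.248, -1.551), k4=(-0.256, -1.540); state += dt/6·(k1+2k2+2k3+k4)
t=0.010: state=(1.888, -0.256)
t=0.020: state=(1.885, -0.271)
t=0.030: state=(1.882, -0.286)
continuing one RK4 step at a time; state shown every 50 steps (Δt=0.5):
t=0.500: state=(1.611, -0.821)
t=1.000: state=(1.090, -1.271)
t=1.500: state=(0.322, -1.820)
t=2.000: state=(-0.712, -2.210)
t=2.210: state=(-1.163, -2.038)
next step: t=2.220: state=(-1.184, -2.022) — x has crossed -1.18
linear interpolation between t=2.210 (-1.16323) and t=2.220 (-1.18352) → t≈2.218

t = 2.218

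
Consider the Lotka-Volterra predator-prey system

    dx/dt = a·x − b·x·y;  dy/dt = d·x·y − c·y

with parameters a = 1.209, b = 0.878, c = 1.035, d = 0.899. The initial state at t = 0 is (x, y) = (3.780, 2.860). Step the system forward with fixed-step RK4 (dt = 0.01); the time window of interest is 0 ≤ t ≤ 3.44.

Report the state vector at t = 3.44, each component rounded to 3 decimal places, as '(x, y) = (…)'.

(x, y) = (0.204, 0.412)

t=0.000: state=(3.780, 2.860)
step 1 (dt=0.01): k1=(-4.922, 6.759), k2=(-5.001, 6.775), k3=(-5.001, 6.774), k4=(-5.079, 6.787); state += dt/6·(k1+2k2+2k3+k4)
t=0.010: state=(3.730, 2.928)
t=0.020: state=(3.678, 2.996)
t=0.030: state=(3.625, 3.064)
continuing one RK4 step at a time; state shown every 20 steps (Δt=0.2):
t=0.200: state=(2.593, 4.141)
t=0.400: state=(1.485, 4.830)
t=0.600: state=(0.805, 4.794)
t=0.800: state=(0.458, 4.351)
t=1.000: state=(0.285, 3.775)
t=1.200: state=(0.197, 3.203)
t=1.400: state=(0.150, 2.685)
t=1.600: state=(0.124, 2.237)
t=1.800: state=(0.110, 1.857)
t=2.000: state=(0.104, 1.539)
t=2.200: state=(0.104, 1.275)
t=2.400: state=(0.108, 1.056)
t=2.600: state=(0.116, 0.876)
t=2.800: state=(0.128, 0.728)
t=3.000: state=(0.146, 0.607)
t=3.200: state=(0.168, 0.507)
t=3.400: state=(0.197, 0.426)
t=3.440: state=(0.204, 0.412)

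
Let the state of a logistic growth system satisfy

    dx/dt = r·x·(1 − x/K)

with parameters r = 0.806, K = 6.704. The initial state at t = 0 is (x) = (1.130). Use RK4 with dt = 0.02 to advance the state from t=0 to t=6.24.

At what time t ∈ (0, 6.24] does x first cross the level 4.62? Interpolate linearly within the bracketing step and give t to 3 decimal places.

t=0.000: state=(1.130)
step 1 (dt=0.02): k1=(0.757), k2=(0.761), k3=(0.761), k4=(0.765); state += dt/6·(k1+2k2+2k3+k4)
t=0.020: state=(1.145)
t=0.040: state=(1.161)
t=0.060: state=(1.176)
continuing one RK4 step at a time; state shown every 25 steps (Δt=0.5):
t=0.500: state=(1.560)
t=1.000: state=(2.093)
t=1.500: state=(2.712)
t=2.000: state=(3.379)
t=2.500: state=(4.044)
t=2.960: state=(4.611)
next step: t=2.980: state=(4.634) — x has crossed 4.62
linear interpolation between t=2.960 (4.61103) and t=2.980 (4.63416) → t≈2.968

t = 2.968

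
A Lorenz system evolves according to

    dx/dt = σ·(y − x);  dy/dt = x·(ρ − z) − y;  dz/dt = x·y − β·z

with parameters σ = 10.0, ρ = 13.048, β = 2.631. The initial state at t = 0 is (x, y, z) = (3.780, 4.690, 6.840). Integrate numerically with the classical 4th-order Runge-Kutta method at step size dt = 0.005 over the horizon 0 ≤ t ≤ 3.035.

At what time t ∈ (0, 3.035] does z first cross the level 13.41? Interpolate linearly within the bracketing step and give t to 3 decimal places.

t = 0.295

t=0.000: state=(3.780, 4.690, 6.840)
step 1 (dt=0.005): k1=(9.100, 18.776, -0.268), k2=(9.342, 18.873, 0.019), k3=(9.338, 18.874, 0.021), k4=(9.577, 18.971, 0.312); state += dt/6·(k1+2k2+2k3+k4)
t=0.005: state=(3.827, 4.784, 6.840)
t=0.010: state=(3.876, 4.880, 6.843)
t=0.015: state=(3.927, 4.976, 6.849)
continuing one RK4 step at a time; state shown every 20 steps (Δt=0.1):
t=0.100: state=(5.095, 6.740, 7.499)
t=0.200: state=(6.871, 8.618, 9.908)
t=0.295: state=(8.113, 8.759, 13.402)
next step: t=0.300: state=(8.143, 8.697, 13.579) — z has crossed 13.41
linear interpolation between t=0.295 (13.40182) and t=0.300 (13.57911) → t≈0.295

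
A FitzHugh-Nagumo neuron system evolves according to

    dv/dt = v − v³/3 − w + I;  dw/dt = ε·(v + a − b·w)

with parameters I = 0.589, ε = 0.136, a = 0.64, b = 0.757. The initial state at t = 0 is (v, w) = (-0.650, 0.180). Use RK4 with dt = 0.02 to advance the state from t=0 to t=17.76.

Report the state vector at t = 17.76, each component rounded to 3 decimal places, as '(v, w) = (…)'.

t=0.000: state=(-0.650, 0.180)
step 1 (dt=0.02): k1=(-0.149, -0.020), k2=(-0.150, -0.020), k3=(-0.150, -0.020), k4=(-0.151, -0.020); state += dt/6·(k1+2k2+2k3+k4)
t=0.020: state=(-0.653, 0.180)
t=0.040: state=(-0.656, 0.179)
t=0.060: state=(-0.659, 0.179)
continuing one RK4 step at a time; state shown every 50 steps (Δt=1):
t=1.000: state=(-0.828, 0.150)
t=2.000: state=(-1.024, 0.098)
t=3.000: state=(-1.154, 0.029)
t=4.000: state=(-1.190, -0.044)
t=5.000: state=(-1.157, -0.109)
t=6.000: state=(-1.083, -0.160)
t=7.000: state=(-0.979, -0.195)
t=8.000: state=(-0.843, -0.212)
t=9.000: state=(-0.652, -0.205)
t=10.000: state=(-0.334, -0.168)
t=11.000: state=(0.340, -0.074)
t=12.000: state=(1.465, 0.135)
t=13.000: state=(1.806, 0.425)
t=14.000: state=(1.733, 0.696)
t=15.000: state=(1.614, 0.927)
t=16.000: state=(1.484, 1.119)
t=17.000: state=(1.342, 1.275)
t=17.760: state=(1.222, 1.370)

(v, w) = (1.222, 1.370)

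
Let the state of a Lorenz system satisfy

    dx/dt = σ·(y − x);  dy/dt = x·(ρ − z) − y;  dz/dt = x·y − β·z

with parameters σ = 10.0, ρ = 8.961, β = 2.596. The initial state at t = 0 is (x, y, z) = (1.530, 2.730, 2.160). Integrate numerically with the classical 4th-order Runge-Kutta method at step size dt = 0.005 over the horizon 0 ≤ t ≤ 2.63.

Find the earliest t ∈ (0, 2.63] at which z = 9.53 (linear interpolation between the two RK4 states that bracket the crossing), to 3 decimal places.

t=0.000: state=(1.530, 2.730, 2.160)
step 1 (dt=0.005): k1=(12.000, 7.676, -1.430), k2=(11.892, 7.866, -1.309), k3=(11.899, 7.863, -1.310), k4=(11.798, 8.051, -1.189); state += dt/6·(k1+2k2+2k3+k4)
t=0.005: state=(1.589, 2.769, 2.153)
t=0.010: state=(1.648, 2.810, 2.148)
t=0.015: state=(1.706, 2.853, 2.144)
continuing one RK4 step at a time; state shown every 20 steps (Δt=0.1):
t=0.100: state=(2.661, 3.829, 2.283)
t=0.200: state=(3.973, 5.443, 3.133)
t=0.300: state=(5.543, 7.134, 5.112)
t=0.400: state=(6.890, 7.822, 8.186)
t=0.440: state=(7.159, 7.550, 9.442)
next step: t=0.445: state=(7.177, 7.493, 9.588) — z has crossed 9.53
linear interpolation between t=0.440 (9.44238) and t=0.445 (9.58846) → t≈0.443

t = 0.443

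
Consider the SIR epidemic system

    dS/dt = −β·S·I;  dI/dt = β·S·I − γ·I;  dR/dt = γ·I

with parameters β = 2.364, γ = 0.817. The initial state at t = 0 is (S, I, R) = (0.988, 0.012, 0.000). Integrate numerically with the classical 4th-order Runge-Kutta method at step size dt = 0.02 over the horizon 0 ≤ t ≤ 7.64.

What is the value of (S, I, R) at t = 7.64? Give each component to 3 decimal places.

(S, I, R) = (0.075, 0.035, 0.890)

t=0.000: state=(0.988, 0.012, 0.000)
step 1 (dt=0.02): k1=(-0.028, 0.018, 0.010), k2=(-0.028, 0.018, 0.010), k3=(-0.028, 0.018, 0.010), k4=(-0.029, 0.019, 0.010); state += dt/6·(k1+2k2+2k3+k4)
t=0.020: state=(0.987, 0.012, 0.000)
t=0.040: state=(0.987, 0.013, 0.000)
t=0.060: state=(0.986, 0.013, 0.001)
continuing one RK4 step at a time; state shown every 25 steps (Δt=0.5):
t=0.500: state=(0.967, 0.025, 0.007)
t=1.000: state=(0.926, 0.052, 0.022)
t=1.500: state=(0.849, 0.099, 0.052)
t=2.000: state=(0.727, 0.167, 0.106)
t=2.500: state=(0.571, 0.240, 0.190)
t=3.000: state=(0.417, 0.285, 0.298)
t=3.500: state=(0.296, 0.287, 0.416)
t=4.000: state=(0.214, 0.257, 0.528)
t=4.500: state=(0.162, 0.213, 0.625)
t=5.000: state=(0.129, 0.168, 0.702)
t=5.500: state=(0.109, 0.128, 0.763)
t=6.000: state=(0.095, 0.096, 0.808)
t=6.500: state=(0.086, 0.071, 0.842)
t=7.000: state=(0.080, 0.052, 0.867)
t=7.500: state=(0.076, 0.038, 0.886)
t=7.640: state=(0.075, 0.035, 0.890)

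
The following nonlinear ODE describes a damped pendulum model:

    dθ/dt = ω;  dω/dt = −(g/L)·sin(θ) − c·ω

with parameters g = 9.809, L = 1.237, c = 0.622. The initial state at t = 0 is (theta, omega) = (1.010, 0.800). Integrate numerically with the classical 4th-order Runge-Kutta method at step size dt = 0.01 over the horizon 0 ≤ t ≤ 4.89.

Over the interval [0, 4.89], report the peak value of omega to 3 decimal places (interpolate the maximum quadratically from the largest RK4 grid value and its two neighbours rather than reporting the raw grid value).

max omega = 1.679

t=0.000: state=(1.010, 0.800)
step 1 (dt=0.01): k1=(0.800, -7.213), k2=(0.764, -7.207), k3=(0.764, -7.206), k4=(0.728, -7.200); state += dt/6·(k1+2k2+2k3+k4)
t=0.010: state=(1.018, 0.728)
t=0.020: state=(1.025, 0.656)
t=0.030: state=(1.031, 0.584)
continuing one RK4 step at a time; state shown every 20 steps (Δt=0.2):
t=0.200: state=(1.029, -0.582)
t=0.400: state=(0.794, -1.705)
t=0.600: state=(0.380, -2.333)
t=0.800: state=(-0.092, -2.264)
t=1.000: state=(-0.482, -1.557)
t=1.200: state=(-0.693, -0.526)
t=1.400: state=(-0.693, 0.508)
t=1.600: state=(-0.506, 1.302)
t=1.800: state=(-0.201, 1.668)
t=2.000: state=(0.126, 1.519)
t=2.200: state=(0.379, 0.952)
t=2.400: state=(0.494, 0.192)
t=2.600: state=(0.458, -0.530)
t=2.800: state=(0.298, -1.027)
t=3.000: state=(0.071, -1.179)
t=3.200: state=(-0.150, -0.974)
t=3.400: state=(-0.302, -0.513)
t=3.600: state=(-0.349, 0.038)
t=3.800: state=(-0.292, 0.513)
t=4.000: state=(-0.157, 0.790)
t=4.200: state=(0.007, 0.807)
t=4.400: state=(0.150, 0.589)
t=4.600: state=(0.233, 0.227)
t=4.800: state=(0.239, -0.158)
t=4.890: state=(0.218, -0.307)
largest grid value and its neighbours: omega(1.830)=1.67799, omega(1.840)=1.67877, omega(1.850)=1.67824
parabola through these three points peaks at t≈1.841 with omega≈1.67878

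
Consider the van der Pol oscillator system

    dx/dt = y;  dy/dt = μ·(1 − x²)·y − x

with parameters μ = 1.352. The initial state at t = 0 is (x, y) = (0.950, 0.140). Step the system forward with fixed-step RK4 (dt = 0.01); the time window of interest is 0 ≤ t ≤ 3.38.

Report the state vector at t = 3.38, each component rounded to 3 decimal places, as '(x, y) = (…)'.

(x, y) = (-1.588, 0.578)

t=0.000: state=(0.950, 0.140)
step 1 (dt=0.01): k1=(0.140, -0.932), k2=(0.135, -0.933), k3=(0.135, -0.933), k4=(0.131, -0.935); state += dt/6·(k1+2k2+2k3+k4)
t=0.010: state=(0.951, 0.131)
t=0.020: state=(0.953, 0.121)
t=0.030: state=(0.954, 0.112)
continuing one RK4 step at a time; state shown every 20 steps (Δt=0.2):
t=0.200: state=(0.959, -0.050)
t=0.400: state=(0.930, -0.244)
t=0.600: state=(0.861, -0.442)
t=0.800: state=(0.752, -0.656)
t=1.000: state=(0.596, -0.906)
t=1.200: state=(0.385, -1.221)
t=1.400: state=(0.102, -1.629)
t=1.600: state=(-0.272, -2.108)
t=1.800: state=(-0.734, -2.465)
t=2.000: state=(-1.221, -2.285)
t=2.200: state=(-1.604, -1.478)
t=2.400: state=(-1.809, -0.604)
t=2.600: state=(-1.868, -0.044)
t=2.800: state=(-1.844, 0.249)
t=3.000: state=(-1.777, 0.406)
t=3.200: state=(-1.686, 0.505)
t=3.380: state=(-1.588, 0.578)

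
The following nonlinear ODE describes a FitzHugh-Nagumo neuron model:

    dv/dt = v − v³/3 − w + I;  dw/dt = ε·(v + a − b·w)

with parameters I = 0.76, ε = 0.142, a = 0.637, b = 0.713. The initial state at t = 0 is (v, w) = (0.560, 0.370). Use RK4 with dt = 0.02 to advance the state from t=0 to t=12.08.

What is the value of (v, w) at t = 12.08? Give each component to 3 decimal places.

t=0.000: state=(0.560, 0.370)
step 1 (dt=0.02): k1=(0.891, 0.133), k2=(0.896, 0.134), k3=(0.896, 0.134), k4=(0.901, 0.135); state += dt/6·(k1+2k2+2k3+k4)
t=0.020: state=(0.578, 0.373)
t=0.040: state=(0.596, 0.375)
t=0.060: state=(0.614, 0.378)
continuing one RK4 step at a time; state shown every 25 steps (Δt=0.5):
t=0.500: state=(1.042, 0.451)
t=1.000: state=(1.457, 0.561)
t=1.500: state=(1.659, 0.686)
t=2.000: state=(1.704, 0.813)
t=2.500: state=(1.682, 0.935)
t=3.000: state=(1.634, 1.048)
t=3.500: state=(1.576, 1.151)
t=4.000: state=(1.514, 1.245)
t=4.500: state=(1.448, 1.331)
t=5.000: state=(1.379, 1.407)
t=5.500: state=(1.306, 1.474)
t=6.000: state=(1.228, 1.534)
t=6.500: state=(1.143, 1.584)
t=7.000: state=(1.048, 1.626)
t=7.500: state=(0.939, 1.658)
t=8.000: state=(0.809, 1.681)
t=8.500: state=(0.645, 1.693)
t=9.000: state=(0.420, 1.691)
t=9.500: state=(0.088, 1.670)
t=10.000: state=(-0.429, 1.621)
t=10.500: state=(-1.133, 1.531)
t=11.000: state=(-1.690, 1.400)
t=11.500: state=(-1.885, 1.249)
t=12.000: state=(-1.899, 1.100)
t=12.080: state=(-1.895, 1.077)

(v, w) = (-1.895, 1.077)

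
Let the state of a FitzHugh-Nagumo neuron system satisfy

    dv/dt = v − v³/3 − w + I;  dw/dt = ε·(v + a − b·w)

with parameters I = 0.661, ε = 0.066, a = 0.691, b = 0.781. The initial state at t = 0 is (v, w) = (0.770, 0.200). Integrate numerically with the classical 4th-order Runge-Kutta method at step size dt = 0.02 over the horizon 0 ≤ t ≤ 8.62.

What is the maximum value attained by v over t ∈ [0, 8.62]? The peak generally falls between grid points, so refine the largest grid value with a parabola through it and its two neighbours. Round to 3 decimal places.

t=0.000: state=(0.770, 0.200)
step 1 (dt=0.02): k1=(1.079, 0.086), k2=(1.082, 0.087), k3=(1.082, 0.087), k4=(1.086, 0.087); state += dt/6·(k1+2k2+2k3+k4)
t=0.020: state=(0.792, 0.202)
t=0.040: state=(0.813, 0.203)
t=0.060: state=(0.835, 0.205)
continuing one RK4 step at a time; state shown every 25 steps (Δt=0.5):
t=0.500: state=(1.308, 0.251)
t=1.000: state=(1.669, 0.317)
t=1.500: state=(1.804, 0.388)
t=2.000: state=(1.827, 0.460)
t=2.500: state=(1.813, 0.530)
t=3.000: state=(1.788, 0.598)
t=3.500: state=(1.760, 0.663)
t=4.000: state=(1.730, 0.726)
t=4.500: state=(1.699, 0.786)
t=5.000: state=(1.669, 0.843)
t=5.500: state=(1.637, 0.898)
t=6.000: state=(1.606, 0.950)
t=6.500: state=(1.574, 1.000)
t=7.000: state=(1.541, 1.048)
t=7.500: state=(1.508, 1.094)
t=8.000: state=(1.474, 1.137)
t=8.500: state=(1.439, 1.178)
t=8.620: state=(1.430, 1.188)
largest grid value and its neighbours: v(1.940)=1.82676, v(1.960)=1.82682, v(1.980)=1.82681
parabola through these three points peaks at t≈1.968 with v≈1.82682

max v = 1.827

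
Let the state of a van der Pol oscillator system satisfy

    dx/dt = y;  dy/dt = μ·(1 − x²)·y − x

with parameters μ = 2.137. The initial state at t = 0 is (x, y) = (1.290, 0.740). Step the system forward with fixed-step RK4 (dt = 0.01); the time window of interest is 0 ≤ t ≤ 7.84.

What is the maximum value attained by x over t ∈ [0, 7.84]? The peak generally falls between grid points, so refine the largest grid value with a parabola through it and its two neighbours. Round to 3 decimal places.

max x = 2.021

t=0.000: state=(1.290, 0.740)
step 1 (dt=0.01): k1=(0.740, -2.340), k2=(0.728, -2.342), k3=(0.728, -2.342), k4=(0.717, -2.343); state += dt/6·(k1+2k2+2k3+k4)
t=0.010: state=(1.297, 0.717)
t=0.020: state=(1.304, 0.693)
t=0.030: state=(1.311, 0.670)
continuing one RK4 step at a time; state shown every 50 steps (Δt=0.5):
t=0.500: state=(1.406, -0.156)
t=1.000: state=(1.224, -0.537)
t=1.500: state=(0.857, -0.992)
t=2.000: state=(0.070, -2.488)
t=2.500: state=(-1.627, -2.672)
t=3.000: state=(-2.004, 0.154)
t=3.500: state=(-1.868, 0.327)
t=4.000: state=(-1.689, 0.390)
t=4.500: state=(-1.473, 0.486)
t=5.000: state=(-1.188, 0.682)
t=5.500: state=(-0.737, 1.230)
t=6.000: state=(0.288, 3.271)
t=6.500: state=(1.888, 1.322)
t=7.000: state=(1.985, -0.244)
t=7.500: state=(1.833, -0.341)
t=7.840: state=(1.710, -0.382)
largest grid value and its neighbours: x(6.750)=2.02056, x(6.760)=2.02074, x(6.770)=2.02072
parabola through these three points peaks at t≈6.764 with x≈2.02076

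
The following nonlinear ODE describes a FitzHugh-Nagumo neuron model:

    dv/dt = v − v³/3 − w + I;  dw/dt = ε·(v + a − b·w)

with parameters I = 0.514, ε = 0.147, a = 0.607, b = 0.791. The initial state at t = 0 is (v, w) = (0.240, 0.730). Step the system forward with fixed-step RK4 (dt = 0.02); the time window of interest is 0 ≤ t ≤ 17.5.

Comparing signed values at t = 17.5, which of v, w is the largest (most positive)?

t=0.000: state=(0.240, 0.730)
step 1 (dt=0.02): k1=(0.019, 0.040), k2=(0.019, 0.040), k3=(0.019, 0.040), k4=(0.019, 0.040); state += dt/6·(k1+2k2+2k3+k4)
t=0.020: state=(0.240, 0.731)
t=0.040: state=(0.241, 0.732)
t=0.060: state=(0.241, 0.732)
continuing one RK4 step at a time; state shown every 50 steps (Δt=1):
t=1.000: state=(0.245, 0.768)
t=2.000: state=(0.198, 0.800)
t=3.000: state=(0.031, 0.814)
t=4.000: state=(-0.414, 0.786)
t=5.000: state=(-1.223, 0.671)
t=6.000: state=(-1.647, 0.474)
t=7.000: state=(-1.642, 0.276)
t=8.000: state=(-1.552, 0.108)
t=9.000: state=(-1.448, -0.028)
t=10.000: state=(-1.340, -0.134)
t=11.000: state=(-1.228, -0.213)
t=12.000: state=(-1.107, -0.267)
t=13.000: state=(-0.972, -0.298)
t=14.000: state=(-0.808, -0.305)
t=15.000: state=(-0.581, -0.284)
t=16.000: state=(-0.186, -0.225)
t=17.000: state=(0.663, -0.089)
t=17.500: state=(1.255, 0.028)
compare at T: v=1.255, w=0.028

largest component: v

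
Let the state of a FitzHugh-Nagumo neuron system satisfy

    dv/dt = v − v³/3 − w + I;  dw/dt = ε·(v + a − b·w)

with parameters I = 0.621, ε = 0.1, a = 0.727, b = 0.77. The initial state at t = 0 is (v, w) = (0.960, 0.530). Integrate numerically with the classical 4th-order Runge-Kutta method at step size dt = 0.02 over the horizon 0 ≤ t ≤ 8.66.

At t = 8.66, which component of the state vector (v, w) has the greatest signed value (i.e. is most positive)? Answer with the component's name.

largest component: w

t=0.000: state=(0.960, 0.530)
step 1 (dt=0.02): k1=(0.756, 0.128), k2=(0.755, 0.129), k3=(0.755, 0.129), k4=(0.754, 0.129); state += dt/6·(k1+2k2+2k3+k4)
t=0.020: state=(0.975, 0.533)
t=0.040: state=(0.990, 0.535)
t=0.060: state=(1.005, 0.538)
continuing one RK4 step at a time; state shown every 25 steps (Δt=0.5):
t=0.500: state=(1.306, 0.602)
t=1.000: state=(1.522, 0.685)
t=1.500: state=(1.606, 0.771)
t=2.000: state=(1.615, 0.857)
t=2.500: state=(1.590, 0.939)
t=3.000: state=(1.551, 1.016)
t=3.500: state=(1.504, 1.089)
t=4.000: state=(1.453, 1.156)
t=4.500: state=(1.400, 1.218)
t=5.000: state=(1.342, 1.275)
t=5.500: state=(1.282, 1.326)
t=6.000: state=(1.216, 1.373)
t=6.500: state=(1.145, 1.415)
t=7.000: state=(1.066, 1.452)
t=7.500: state=(0.976, 1.482)
t=8.000: state=(0.868, 1.507)
t=8.500: state=(0.735, 1.526)
t=8.660: state=(0.685, 1.530)
compare at T: v=0.685, w=1.530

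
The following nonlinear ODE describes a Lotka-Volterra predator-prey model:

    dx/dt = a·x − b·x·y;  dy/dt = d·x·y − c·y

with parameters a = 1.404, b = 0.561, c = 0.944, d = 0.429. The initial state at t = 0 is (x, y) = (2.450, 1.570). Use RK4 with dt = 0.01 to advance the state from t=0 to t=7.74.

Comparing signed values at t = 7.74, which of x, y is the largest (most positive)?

largest component: y

t=0.000: state=(2.450, 1.570)
step 1 (dt=0.01): k1=(1.282, 0.168), k2=(1.284, 0.172), k3=(1.284, 0.172), k4=(1.286, 0.177); state += dt/6·(k1+2k2+2k3+k4)
t=0.010: state=(2.463, 1.572)
t=0.020: state=(2.476, 1.574)
t=0.030: state=(2.489, 1.575)
continuing one RK4 step at a time; state shown every 25 steps (Δt=0.25):
t=0.250: state=(2.780, 1.641)
t=0.500: state=(3.110, 1.778)
t=0.750: state=(3.395, 1.992)
t=1.000: state=(3.575, 2.289)
t=1.250: state=(3.592, 2.659)
t=1.500: state=(3.416, 3.064)
t=1.750: state=(3.075, 3.431)
t=2.000: state=(2.647, 3.684)
t=2.250: state=(2.224, 3.777)
t=2.500: state=(1.866, 3.712)
t=2.750: state=(1.594, 3.526)
t=3.000: state=(1.405, 3.268)
t=3.250: state=(1.287, 2.980)
t=3.500: state=(1.229, 2.693)
t=3.750: state=(1.219, 2.424)
t=4.000: state=(1.254, 2.185)
t=4.250: state=(1.331, 1.982)
t=4.500: state=(1.449, 1.816)
t=4.750: state=(1.611, 1.689)
t=5.000: state=(1.817, 1.603)
t=5.250: state=(2.069, 1.558)
t=5.500: state=(2.363, 1.561)
t=5.750: state=(2.688, 1.616)
t=6.000: state=(3.022, 1.733)
t=6.250: state=(3.324, 1.925)
t=6.500: state=(3.540, 2.199)
t=6.750: state=(3.607, 2.552)
t=7.000: state=(3.484, 2.953)
t=7.250: state=(3.181, 3.338)
t=7.500: state=(2.768, 3.629)
t=7.740: state=(2.353, 3.766)
compare at T: x=2.353, y=3.766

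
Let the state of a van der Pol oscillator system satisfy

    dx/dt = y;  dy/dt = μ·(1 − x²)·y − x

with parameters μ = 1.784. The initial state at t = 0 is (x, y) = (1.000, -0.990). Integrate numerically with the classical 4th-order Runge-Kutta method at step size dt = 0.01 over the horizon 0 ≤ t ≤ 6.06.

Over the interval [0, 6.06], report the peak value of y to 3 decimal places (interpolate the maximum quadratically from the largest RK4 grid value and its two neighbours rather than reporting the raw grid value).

t=0.000: state=(1.000, -0.990)
step 1 (dt=0.01): k1=(-0.990, -1.000), k2=(-0.995, -1.013), k3=(-0.995, -1.013), k4=(-1.000, -1.025); state += dt/6·(k1+2k2+2k3+k4)
t=0.010: state=(0.990, -1.000)
t=0.020: state=(0.980, -1.011)
t=0.030: state=(0.970, -1.021)
continuing one RK4 step at a time; state shown every 20 steps (Δt=0.2):
t=0.200: state=(0.778, -1.250)
t=0.400: state=(0.489, -1.684)
t=0.600: state=(0.086, -2.393)
t=0.800: state=(-0.484, -3.306)
t=1.000: state=(-1.188, -3.465)
t=1.200: state=(-1.750, -1.978)
t=1.400: state=(-1.987, -0.542)
t=1.600: state=(-2.025, 0.063)
t=1.800: state=(-1.988, 0.267)
t=2.000: state=(-1.926, 0.345)
t=2.200: state=(-1.853, 0.386)
t=2.400: state=(-1.772, 0.420)
t=2.600: state=(-1.685, 0.456)
t=2.800: state=(-1.589, 0.498)
t=3.000: state=(-1.485, 0.551)
t=3.200: state=(-1.368, 0.621)
t=3.400: state=(-1.235, 0.716)
t=3.600: state=(-1.079, 0.853)
t=3.800: state=(-0.889, 1.060)
t=4.000: state=(-0.646, 1.391)
t=4.200: state=(-0.319, 1.932)
t=4.400: state=(0.146, 2.761)
t=4.600: state=(0.785, 3.524)
t=4.800: state=(1.462, 2.935)
t=5.000: state=(1.880, 1.248)
t=5.200: state=(2.010, 0.207)
t=5.400: state=(2.007, -0.176)
t=5.600: state=(1.956, -0.309)
t=5.800: state=(1.888, -0.366)
t=6.000: state=(1.811, -0.403)
t=6.060: state=(1.786, -0.413)
largest grid value and its neighbours: y(4.630)=3.55480, y(4.640)=3.55678, y(4.650)=3.55422
parabola through these three points peaks at t≈4.639 with y≈3.55679

max y = 3.557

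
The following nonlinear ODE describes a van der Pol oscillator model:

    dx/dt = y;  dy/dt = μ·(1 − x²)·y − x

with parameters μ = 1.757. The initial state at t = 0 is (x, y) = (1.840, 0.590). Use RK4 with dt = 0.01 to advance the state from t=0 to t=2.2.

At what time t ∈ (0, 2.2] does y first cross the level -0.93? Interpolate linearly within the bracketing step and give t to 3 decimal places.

t = 1.962

t=0.000: state=(1.840, 0.590)
step 1 (dt=0.01): k1=(0.590, -4.313), k2=(0.568, -4.236), k3=(0.569, -4.238), k4=(0.548, -4.161); state += dt/6·(k1+2k2+2k3+k4)
t=0.010: state=(1.846, 0.548)
t=0.020: state=(1.851, 0.507)
t=0.030: state=(1.856, 0.467)
continuing one RK4 step at a time; state shown every 10 steps (Δt=0.1):
t=0.100: state=(1.880, 0.231)
t=0.200: state=(1.890, -0.004)
t=0.300: state=(1.882, -0.155)
t=0.400: state=(1.861, -0.251)
t=0.500: state=(1.833, -0.315)
t=0.600: state=(1.799, -0.360)
t=0.700: state=(1.761, -0.394)
t=0.800: state=(1.720, -0.422)
t=0.900: state=(1.677, -0.448)
t=1.000: state=(1.631, -0.473)
t=1.100: state=(1.582, -0.499)
t=1.200: state=(1.531, -0.526)
t=1.300: state=(1.477, -0.557)
t=1.400: state=(1.419, -0.591)
t=1.500: state=(1.358, -0.630)
t=1.600: state=(1.293, -0.676)
t=1.700: state=(1.223, -0.730)
t=1.800: state=(1.146, -0.795)
t=1.900: state=(1.063, -0.873)
t=1.960: state=(1.009, -0.928)
next step: t=1.970: state=(1.000, -0.938) — y has crossed -0.93
linear interpolation between t=1.960 (-0.92802) and t=1.970 (-0.93791) → t≈1.962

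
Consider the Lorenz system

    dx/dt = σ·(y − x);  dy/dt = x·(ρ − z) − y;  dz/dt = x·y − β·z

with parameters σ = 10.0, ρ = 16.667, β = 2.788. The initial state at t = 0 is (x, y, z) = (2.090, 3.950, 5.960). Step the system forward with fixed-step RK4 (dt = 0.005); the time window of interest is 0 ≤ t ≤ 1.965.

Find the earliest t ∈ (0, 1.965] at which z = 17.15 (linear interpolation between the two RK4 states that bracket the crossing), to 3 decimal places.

t = 0.297

t=0.000: state=(2.090, 3.950, 5.960)
step 1 (dt=0.005): k1=(18.600, 18.428, -8.361), k2=(18.596, 18.924, -8.021), k3=(18.608, 18.921, -8.020), k4=(18.616, 19.417, -7.675); state += dt/6·(k1+2k2+2k3+k4)
t=0.005: state=(2.183, 4.045, 5.920)
t=0.010: state=(2.276, 4.144, 5.883)
t=0.015: state=(2.370, 4.249, 5.850)
continuing one RK4 step at a time; state shown every 20 steps (Δt=0.1):
t=0.100: state=(4.204, 6.779, 5.994)
t=0.200: state=(7.422, 11.198, 9.199)
t=0.295: state=(10.745, 13.197, 16.942)
next step: t=0.300: state=(10.862, 13.103, 17.413) — z has crossed 17.15
linear interpolation between t=0.295 (16.94207) and t=0.300 (17.41309) → t≈0.297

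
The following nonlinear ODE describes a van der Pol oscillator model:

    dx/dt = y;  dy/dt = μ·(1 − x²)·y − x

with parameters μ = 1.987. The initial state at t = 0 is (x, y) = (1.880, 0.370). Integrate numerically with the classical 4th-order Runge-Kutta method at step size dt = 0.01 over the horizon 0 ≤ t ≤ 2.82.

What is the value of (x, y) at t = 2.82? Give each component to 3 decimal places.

(x, y) = (-0.276, -3.129)

t=0.000: state=(1.880, 0.370)
step 1 (dt=0.01): k1=(0.370, -3.743), k2=(0.351, -3.656), k3=(0.352, -3.658), k4=(0.333, -3.571); state += dt/6·(k1+2k2+2k3+k4)
t=0.010: state=(1.884, 0.333)
t=0.020: state=(1.887, 0.299)
t=0.030: state=(1.889, 0.265)
continuing one RK4 step at a time; state shown every 10 steps (Δt=0.1):
t=0.100: state=(1.901, 0.074)
t=0.200: state=(1.899, -0.105)
t=0.300: state=(1.882, -0.211)
t=0.400: state=(1.858, -0.276)
t=0.500: state=(1.828, -0.318)
t=0.600: state=(1.795, -0.348)
t=0.700: state=(1.759, -0.371)
t=0.800: state=(1.720, -0.392)
t=0.900: state=(1.680, -0.411)
t=1.000: state=(1.638, -0.430)
t=1.100: state=(1.594, -0.451)
t=1.200: state=(1.548, -0.473)
t=1.300: state=(1.499, -0.498)
t=1.400: state=(1.448, -0.526)
t=1.500: state=(1.394, -0.559)
t=1.600: state=(1.336, -0.596)
t=1.700: state=(1.275, -0.640)
t=1.800: state=(1.208, -0.693)
t=1.900: state=(1.136, -0.756)
t=2.000: state=(1.056, -0.834)
t=2.100: state=(0.968, -0.931)
t=2.200: state=(0.869, -1.053)
t=2.300: state=(0.756, -1.211)
t=2.400: state=(0.626, -1.415)
t=2.500: state=(0.471, -1.684)
t=2.600: state=(0.286, -2.037)
t=2.700: state=(0.061, -2.487)
t=2.800: state=(-0.214, -3.019)
t=2.820: state=(-0.276, -3.129)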